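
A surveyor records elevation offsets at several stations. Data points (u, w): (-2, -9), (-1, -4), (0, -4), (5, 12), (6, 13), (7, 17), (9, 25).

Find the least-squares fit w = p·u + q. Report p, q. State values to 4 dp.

p = 2.9246, q = -2.8844

From the data, Σu·u = 196, Σu = 24, Σ1 = 7.
For Xᵀw: Σu·w = 504, Σw = 50.
XᵀX·[p, q]ᵀ = Xᵀw becomes [[196, 24]; [24, 7]]·[p, q]ᵀ = [504, 50]ᵀ.
Eliminating q: 7·(row 1) − 24·(row 2) gives 796·p = 7·504 − 24·50 = 2328, so p = 582/199.
Then q = (50 − 24·(582/199))/7 = -574/199.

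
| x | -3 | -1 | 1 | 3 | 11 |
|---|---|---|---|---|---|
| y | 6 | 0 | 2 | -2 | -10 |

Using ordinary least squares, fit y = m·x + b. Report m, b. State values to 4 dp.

m = -1.0548, b = 1.5205

Setting ∂/∂m … = 0 gives: 141·m + 11·b = -132;  11·m + 5·b = -4.
(Σx·x = 141, Σx = 11, Σ1 = 5, Σx·y = -132, Σy = -4.)
Eliminating b: 5·(row 1) − 11·(row 2) gives 584·m = 5·(-132) − 11·(-4) = -616, so m = -77/73.
Then b = ((-4) − 11·(-77/73))/5 = 111/73.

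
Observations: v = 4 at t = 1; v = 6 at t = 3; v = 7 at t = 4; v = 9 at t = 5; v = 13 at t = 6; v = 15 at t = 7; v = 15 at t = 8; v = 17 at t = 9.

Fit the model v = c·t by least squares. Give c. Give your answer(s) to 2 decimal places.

c = 1.96

The normal equations are: 281·c = 551.
(Σt·t = 281, Σt·v = 551.)
c = 551/281 = 1.96085.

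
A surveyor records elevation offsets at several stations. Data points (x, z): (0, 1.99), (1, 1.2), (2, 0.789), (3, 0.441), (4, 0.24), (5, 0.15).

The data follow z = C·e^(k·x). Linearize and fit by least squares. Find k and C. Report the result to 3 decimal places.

k = -0.524, C = 2.064

Let Y = ln z. Fitting Y = k·x + ln C by least squares:
Σx = 15.0000, Σ(x)² = 55.0000, Σln z = -3.5095, Σx·ln z = -17.9419.
Normal system: [[55.0000, 15.0000]; [15.0000, 6]]·[k, ln C]ᵀ = [-17.9419, -3.5095]ᵀ.
Δ = 55.0000·6 − (15.0000)² = 105.0000; k = (-17.9419·6 − 15.0000·-3.5095)/105.0000 = -0.52389, ln C = (55.0000·-3.5095 − 15.0000·-17.9419)/105.0000 = 0.72482, so C = exp(0.72482) = 2.06437.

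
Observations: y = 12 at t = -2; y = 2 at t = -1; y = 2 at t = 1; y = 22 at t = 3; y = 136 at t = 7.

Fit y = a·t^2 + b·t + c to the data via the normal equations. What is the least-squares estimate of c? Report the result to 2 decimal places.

c = -1.17

Forming MᵀM = [[2500, 362, 64]; [362, 64, 8]; [64, 8, 5]] and Mᵀy = [6914, 994, 174]ᵀ gives MᵀM·[a, b, c]ᵀ = Mᵀy.
Inverting the 3×3 Gram matrix, [a, b, c]ᵀ = [22581/7777, -527/707, -9122/7777]ᵀ.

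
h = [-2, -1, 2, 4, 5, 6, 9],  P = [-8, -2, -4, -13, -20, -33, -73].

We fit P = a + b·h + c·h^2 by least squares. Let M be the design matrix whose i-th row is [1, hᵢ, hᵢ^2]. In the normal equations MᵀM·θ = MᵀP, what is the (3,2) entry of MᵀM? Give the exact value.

Row 3 ↔ basis h^2, column 2 ↔ basis h, so (MᵀM)_{3,2} = Σᵢ (h^2)·(h) = (4)·(-2) + (1)·(-1) + (4)·(2) + (16)·(4) + (25)·(5) + (36)·(6) + (81)·(9) = 1133.

1133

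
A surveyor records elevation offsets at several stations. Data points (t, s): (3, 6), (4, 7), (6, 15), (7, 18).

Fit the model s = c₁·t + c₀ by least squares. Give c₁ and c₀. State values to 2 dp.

MᵀM·[c₁, c₀]ᵀ = Mᵀs reads: 110·c₁ + 20·c₀ = 262;  20·c₁ + 4·c₀ = 46.
(Σt·t = 110, Σt = 20, Σ1 = 4, Σt·s = 262, Σs = 46.)
Eliminating c₀: 4·(row 1) − 20·(row 2) gives 40·c₁ = 4·262 − 20·46 = 128, so c₁ = 16/5.
Then c₀ = (46 − 20·(16/5))/4 = -9/2.

c₁ = 3.20, c₀ = -4.50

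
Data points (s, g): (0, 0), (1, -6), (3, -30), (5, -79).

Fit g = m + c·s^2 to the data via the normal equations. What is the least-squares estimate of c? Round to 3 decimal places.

c = -3.106

Normal-equation sums: Σ1 = 4, Σs^2 = 35, Σs^2·s^2 = 707.
Moment sums: Σg = -115, Σs^2·g = -2251.
So MᵀM·[m, c]ᵀ = Mᵀg: [[4, 35]; [35, 707]]·[m, c]ᵀ = [-115, -2251]ᵀ.
Eliminating c: 707·(row 1) − 35·(row 2) gives 1603·m = 707·(-115) − 35·(-2251) = -2520, so m = -360/229.
Then c = ((-2251) − 35·(-360/229))/707 = -4979/1603.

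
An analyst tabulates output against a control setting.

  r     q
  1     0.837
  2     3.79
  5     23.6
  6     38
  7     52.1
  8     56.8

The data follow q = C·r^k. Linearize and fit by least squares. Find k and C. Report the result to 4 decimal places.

With ln qᵢ as the transformed response and ln rᵢ as the regressor:
Σln r = 8.1197, Σ(ln r)² = 14.3918, Σln q = 15.9460, Σln r·ln q = 28.6215.
Normal system: [[14.3918, 8.1197]; [8.1197, 6]]·[k, ln C]ᵀ = [28.6215, 15.9460]ᵀ.
Slope k = (n·Σln r·ln q − Σln r·Σln q)/(n·Σ(ln r)² − (Σln r)²) = (6·28.6215 − 8.1197·15.9460)/20.4213 = 2.06905; ln C = (Σln q − k·Σln r)/n = -0.14235, so C = exp(-0.14235) = 0.86732.

k = 2.0691, C = 0.8673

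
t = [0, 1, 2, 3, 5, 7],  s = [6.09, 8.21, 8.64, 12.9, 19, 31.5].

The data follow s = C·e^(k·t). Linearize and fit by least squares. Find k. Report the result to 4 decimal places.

Linearized form: ln s = k·t + ln C. From the 6 transformed points,
XᵀX = [[88.0000, 18.0000]; [18.0000, 6]], rhs = [52.9619, 15.0201]ᵀ  (here Σt = 18.0000, Σ(t)² = 88.0000, Σln s = 15.0201, Σt·ln s = 52.9619).
Slope k = (n·Σt·ln s − Σt·Σln s)/(n·Σ(t)² − (Σt)²) = (6·52.9619 − 18.0000·15.0201)/204.0000 = 0.23241; ln C = (Σln s − k·Σt)/n = 1.80613.

k = 0.2324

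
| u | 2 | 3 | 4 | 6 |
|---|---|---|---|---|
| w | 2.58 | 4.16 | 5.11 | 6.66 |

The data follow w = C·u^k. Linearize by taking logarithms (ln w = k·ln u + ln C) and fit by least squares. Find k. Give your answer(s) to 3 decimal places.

k = 0.854

Let Y = ln w. Fitting Y = k·ln u + ln C by least squares:
XᵀX = [[6.8196, 4.9698]; [4.9698, 4]], rhs = [7.8818, 5.9006]ᵀ  (here Σln u = 4.9698, Σ(ln u)² = 6.8196, Σln w = 5.9006, Σln u·ln w = 7.8818).
Slope k = (n·Σln u·ln w − Σln u·Σln w)/(n·Σ(ln u)² − (Σln u)²) = (4·7.8818 − 4.9698·5.9006)/2.5794 = 0.85369; ln C = (Σln w − k·Σln u)/n = 0.41448.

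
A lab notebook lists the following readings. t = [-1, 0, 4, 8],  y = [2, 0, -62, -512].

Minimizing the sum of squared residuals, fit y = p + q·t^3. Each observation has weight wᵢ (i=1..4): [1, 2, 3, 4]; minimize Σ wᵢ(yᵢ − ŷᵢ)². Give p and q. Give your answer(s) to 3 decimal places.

From the data, Σwᵢ·1 = 10, Σwᵢ·t^3 = 2239, Σwᵢ·t^3·t^3 = 1060865.
For XᵀWy: Σwᵢ·y = -2232, Σwᵢ·t^3·y = -1060482.
Determinant 10·1060865 − 2239² = 5595529.
p = ((-2232)·1060865 − 2239·(-1060482))/5595529 = 6568518/5595529; q = (10·(-1060482) − 2239·(-2232))/5595529 = -5607372/5595529.

p = 1.174, q = -1.002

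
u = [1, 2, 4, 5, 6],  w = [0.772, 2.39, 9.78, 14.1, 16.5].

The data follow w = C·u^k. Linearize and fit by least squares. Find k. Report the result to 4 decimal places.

k = 1.7776

Linearized form: ln w = k·ln u + ln C. From the 5 transformed points,
Sums: Σln u = 5.4806, Σ(ln u)² = 8.2030, Σln w = 8.3424, Σln u·ln w = 13.0470.
Normal system: [[8.2030, 5.4806]; [5.4806, 5]]·[k, ln C]ᵀ = [13.0470, 8.3424]ᵀ.
Solving (det = 10.9774): k = 1.77757, ln C = -0.27997.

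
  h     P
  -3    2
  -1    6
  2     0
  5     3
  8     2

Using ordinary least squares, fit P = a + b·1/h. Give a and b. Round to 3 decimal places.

a = 2.265, b = -3.293

From the data, Σ1 = 5, Σ1/h = -61/120, Σ1/h·1/h = 20401/14400.
Moment sums: ΣP = 13, Σ1/h·P = -349/60.
Normal equations: [[5, -61/120]; [-61/120, 20401/14400]]·[a, b]ᵀ = [13, -349/60]ᵀ.
Eliminating b: (20401/14400)·(row 1) − (-61/120)·(row 2) gives (24571/3600)·a = (20401/14400)·13 − (-61/120)·(-349/60) = 44527/2880, so a = 222635/98284.
Then b = ((-349/60) − (-61/120)·(222635/98284))/(20401/14400) = -80910/24571.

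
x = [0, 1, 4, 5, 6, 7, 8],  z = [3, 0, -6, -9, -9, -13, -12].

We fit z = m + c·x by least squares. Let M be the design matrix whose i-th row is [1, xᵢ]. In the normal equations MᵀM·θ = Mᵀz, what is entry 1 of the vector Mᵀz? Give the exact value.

-46

Entry 1 ↔ basis 1, so (Mᵀz)_{1} = Σᵢ zᵢ = (1)·(3) + (1)·(0) + (1)·(-6) + (1)·(-9) + (1)·(-9) + (1)·(-13) + (1)·(-12) = -46.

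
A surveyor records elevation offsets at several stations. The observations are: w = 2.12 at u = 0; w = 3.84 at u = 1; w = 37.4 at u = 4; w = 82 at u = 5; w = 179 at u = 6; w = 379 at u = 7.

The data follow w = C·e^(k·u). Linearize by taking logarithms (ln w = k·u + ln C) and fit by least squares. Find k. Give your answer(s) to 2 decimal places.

k = 0.75

With ln wᵢ as the transformed response and uᵢ as the regressor:
Σu = 23.0000, Σ(u)² = 127.0000, Σln w = 21.2502, Σu·ln w = 110.5528.
Equations: 127.0000·k + 23.0000·ln C = 110.5528;  23.0000·k + 6·ln C = 21.2502.
Δ = 127.0000·6 − (23.0000)² = 233.0000; k = (110.5528·6 − 23.0000·21.2502)/233.0000 = 0.74919, ln C = (127.0000·21.2502 − 23.0000·110.5528)/233.0000 = 0.66979.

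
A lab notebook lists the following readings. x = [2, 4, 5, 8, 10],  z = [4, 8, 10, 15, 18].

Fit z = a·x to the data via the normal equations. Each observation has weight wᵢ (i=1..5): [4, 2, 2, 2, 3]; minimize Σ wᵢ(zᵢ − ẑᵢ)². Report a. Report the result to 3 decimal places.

Forming AᵀWA = [[526]] and AᵀWz = [976]ᵀ gives AᵀWA·[a]ᵀ = AᵀWz.
Hence a = 976 / 526 ≈ 1.85551.

a = 1.856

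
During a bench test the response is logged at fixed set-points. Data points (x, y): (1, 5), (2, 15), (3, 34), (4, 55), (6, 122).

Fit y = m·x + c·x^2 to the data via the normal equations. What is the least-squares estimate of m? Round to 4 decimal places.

MᵀM·[m, c]ᵀ = Mᵀy reads: 66·m + 316·c = 1089;  316·m + 1650·c = 5643.
Eliminating c: 1650·(row 1) − 316·(row 2) gives 9044·m = 1650·1089 − 316·5643 = 13662, so m = 6831/4522.
Then c = (5643 − 316·(6831/4522))/1650 = 14157/4522.

m = 1.5106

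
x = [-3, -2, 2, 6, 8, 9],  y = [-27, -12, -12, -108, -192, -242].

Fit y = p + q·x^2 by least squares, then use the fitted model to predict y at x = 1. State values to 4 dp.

Forming MᵀM = [[6, 198]; [198, 12066]] and Mᵀy = [-593, -36117]ᵀ gives MᵀM·[p, q]ᵀ = Mᵀy.
Eliminating q: 12066·(row 1) − 198·(row 2) gives 33192·p = 12066·(-593) − 198·(-36117) = -3972, so p = -331/2766.
Then q = ((-36117) − 198·(-331/2766))/12066 = -1379/461.
At x = 1: ŷ = (-331/2766)·(1) + (-1379/461)·(1) = -8605/2766.

ŷ = -3.1110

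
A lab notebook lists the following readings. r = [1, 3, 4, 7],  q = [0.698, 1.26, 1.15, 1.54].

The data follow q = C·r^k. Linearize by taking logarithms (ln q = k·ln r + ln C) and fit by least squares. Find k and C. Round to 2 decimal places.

Taking logs, ln q = k·ln r + ln C, so regress ln q on ln r.
Σln r = 4.4308, Σ(ln r)² = 6.9153, Σln q = 0.4431, Σln r·ln q = 1.2879.
Normal system: [[6.9153, 4.4308]; [4.4308, 4]]·[k, ln C]ᵀ = [1.2879, 0.4431]ᵀ.
Solving (det = 8.0292): k = 0.39706, ln C = -0.32905, so C = exp(-0.32905) = 0.71961.

k = 0.40, C = 0.72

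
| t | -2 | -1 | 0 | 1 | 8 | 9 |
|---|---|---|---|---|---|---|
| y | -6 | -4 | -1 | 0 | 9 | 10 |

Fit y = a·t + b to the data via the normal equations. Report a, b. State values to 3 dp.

Entries of MᵀM: Σt·t = 151, Σt = 15, Σ1 = 6.
For Mᵀy: Σt·y = 178, Σy = 8.
Normal equations: [[151, 15]; [15, 6]]·[a, b]ᵀ = [178, 8]ᵀ.
Eliminating b: 6·(row 1) − 15·(row 2) gives 681·a = 6·178 − 15·8 = 948, so a = 316/227.
Then b = (8 − 15·(316/227))/6 = -1462/681.

a = 1.392, b = -2.147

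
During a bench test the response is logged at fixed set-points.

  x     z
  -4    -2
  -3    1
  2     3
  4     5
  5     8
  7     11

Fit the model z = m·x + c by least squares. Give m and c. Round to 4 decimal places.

m = 1.0152, c = 2.4722

AᵀA·[m, c]ᵀ = Aᵀz reads: 119·m + 11·c = 148;  11·m + 6·c = 26.
(Σx·x = 119, Σx = 11, Σ1 = 6, Σx·z = 148, Σz = 26.)
Eliminating c: 6·(row 1) − 11·(row 2) gives 593·m = 6·148 − 11·26 = 602, so m = 602/593.
Then c = (26 − 11·(602/593))/6 = 1466/593.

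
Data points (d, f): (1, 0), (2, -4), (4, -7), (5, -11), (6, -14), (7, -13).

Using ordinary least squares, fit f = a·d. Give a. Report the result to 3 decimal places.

a = -2.031

Setting ∂/∂a … = 0 gives: 131·a = -266.
a = (-266)/131 = -2.03053.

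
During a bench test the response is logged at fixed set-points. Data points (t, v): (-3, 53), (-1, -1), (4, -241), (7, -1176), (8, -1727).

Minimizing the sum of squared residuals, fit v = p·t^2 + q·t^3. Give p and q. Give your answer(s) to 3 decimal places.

p = -3.100, q = -2.986

Forming XᵀX = [[6835, 50355]; [50355, 384619]] and Xᵀv = [-171532, -1304446]ᵀ gives XᵀX·[p, q]ᵀ = Xᵀv.
Eliminating q: 384619·(row 1) − 50355·(row 2) gives 93244840·p = 384619·(-171532) − 50355·(-1304446) = -289087978, so p = -144543989/46622420.
Then q = ((-1304446) − 50355·(-144543989/46622420))/384619 = -27839455/9324484.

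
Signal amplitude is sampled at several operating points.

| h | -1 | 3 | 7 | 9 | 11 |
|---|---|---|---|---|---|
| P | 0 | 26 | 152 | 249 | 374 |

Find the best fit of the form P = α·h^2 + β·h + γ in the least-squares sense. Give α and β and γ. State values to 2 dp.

α = 3.07, β = 0.48, γ = -2.67

Forming AᵀA = [[23685, 2429, 261]; [2429, 261, 29]; [261, 29, 5]] and AᵀP = [73105, 7497, 801]ᵀ gives AᵀA·[α, β, γ]ᵀ = AᵀP.
Inverting the 3×3 Gram matrix, [α, β, γ]ᵀ = [5753/1876, 451/938, -5003/1876]ᵀ.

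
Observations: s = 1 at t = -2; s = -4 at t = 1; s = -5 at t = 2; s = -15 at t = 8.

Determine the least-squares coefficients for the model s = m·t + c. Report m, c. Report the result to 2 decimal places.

m = -1.60, c = -2.16

Compute the Gram sums: Σt·t = 73, Σt = 9, Σ1 = 4.
And Σt·s = -136, Σs = -23.
AᵀA·[m, c]ᵀ = Aᵀs becomes [[73, 9]; [9, 4]]·[m, c]ᵀ = [-136, -23]ᵀ.
Δ = 73·4 − 9² = 211.
m = ((-136)·4 − 9·(-23))/211 = -337/211; c = (73·(-23) − 9·(-136))/211 = -455/211.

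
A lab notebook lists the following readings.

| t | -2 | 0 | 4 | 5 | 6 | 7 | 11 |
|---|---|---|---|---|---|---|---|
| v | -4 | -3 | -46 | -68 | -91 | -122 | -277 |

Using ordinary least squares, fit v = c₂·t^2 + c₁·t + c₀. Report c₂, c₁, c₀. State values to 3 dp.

Compute the Gram sums: Σt^2·t^2 = 19235, Σt^2·t = 2071, Σt^2 = 251, Σt·t = 251, Σt = 31, Σ1 = 7.
And Σt^2·v = -45223, Σt·v = -4963, Σv = -611.
Normal equations: [[19235, 2071, 251]; [2071, 251, 31]; [251, 31, 7]]·[c₂, c₁, c₀]ᵀ = [-45223, -4963, -611]ᵀ.
Row-reducing yields c₂ = -106225/53232, c₁ = -160375/53232, c₀ = -10603/4436.

c₂ = -1.996, c₁ = -3.013, c₀ = -2.390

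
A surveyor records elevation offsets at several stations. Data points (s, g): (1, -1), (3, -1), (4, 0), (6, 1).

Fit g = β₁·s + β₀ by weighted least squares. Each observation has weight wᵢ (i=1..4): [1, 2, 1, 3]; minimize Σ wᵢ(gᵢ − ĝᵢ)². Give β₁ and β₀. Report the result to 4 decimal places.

Forming MᵀWM = [[143, 29]; [29, 7]] and MᵀWg = [11, 0]ᵀ gives MᵀWM·[β₁, β₀]ᵀ = MᵀWg.
Δ = 143·7 − 29² = 160.
β₁ = (11·7 − 29·0)/160 = 77/160; β₀ = (143·0 − 29·11)/160 = -319/160.

β₁ = 0.4813, β₀ = -1.9938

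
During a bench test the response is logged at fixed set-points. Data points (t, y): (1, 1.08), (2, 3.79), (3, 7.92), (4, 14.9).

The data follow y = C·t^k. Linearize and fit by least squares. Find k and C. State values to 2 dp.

Taking logs, ln y = k·ln t + ln C, so regress ln y on ln t.
Σln t = 3.1781, Σ(ln t)² = 3.6092, Σln y = 6.1801, Σln t·ln y = 6.9419.
Equations: 3.6092·k + 3.1781·ln C = 6.9419;  3.1781·k + 4·ln C = 6.1801.
Solving (det = 4.3368): k = 1.87391, ln C = 0.05617, so C = exp(0.05617) = 1.05778.

k = 1.87, C = 1.06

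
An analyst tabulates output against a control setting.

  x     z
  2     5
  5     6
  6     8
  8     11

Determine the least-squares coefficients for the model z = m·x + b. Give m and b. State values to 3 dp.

m = 0.987, b = 2.320

Setting ∂/∂m … = 0 gives: 129·m + 21·b = 176;  21·m + 4·b = 30.
Δ = 129·4 − 21² = 75.
m = (176·4 − 21·30)/75 = 74/75; b = (129·30 − 21·176)/75 = 58/25.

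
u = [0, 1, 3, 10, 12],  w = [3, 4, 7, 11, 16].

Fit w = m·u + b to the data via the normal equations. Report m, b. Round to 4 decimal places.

m = 0.9579, b = 3.2189

Sums needed: Σu·u = 254, Σu = 26, Σ1 = 5.
For Aᵀw: Σu·w = 327, Σw = 41.
So AᵀA·[m, b]ᵀ = Aᵀw: [[254, 26]; [26, 5]]·[m, b]ᵀ = [327, 41]ᵀ.
Δ = 254·5 − 26² = 594.
m = (327·5 − 26·41)/594 = 569/594; b = (254·41 − 26·327)/594 = 956/297.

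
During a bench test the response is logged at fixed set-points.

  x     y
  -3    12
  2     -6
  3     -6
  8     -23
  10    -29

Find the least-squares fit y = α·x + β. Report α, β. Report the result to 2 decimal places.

α = -3.13, β = 2.13

Forming AᵀA = [[186, 20]; [20, 5]] and Aᵀy = [-540, -52]ᵀ gives AᵀA·[α, β]ᵀ = Aᵀy.
Determinant 186·5 − 20² = 530.
α = ((-540)·5 − 20·(-52))/530 = -166/53; β = (186·(-52) − 20·(-540))/530 = 564/265.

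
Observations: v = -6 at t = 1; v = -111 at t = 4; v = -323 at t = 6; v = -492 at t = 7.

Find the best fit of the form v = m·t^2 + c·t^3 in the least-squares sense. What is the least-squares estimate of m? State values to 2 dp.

Entries of XᵀX: Σt^2·t^2 = 3954, Σt^2·t^3 = 25608, Σt^3·t^3 = 168402.
And Σt^2·v = -37518, Σt^3·v = -245634.
Normal equations: [[3954, 25608]; [25608, 168402]]·[m, c]ᵀ = [-37518, -245634]ᵀ.
det = 3954·168402 − 25608² = 10091844.
m = ((-37518)·168402 − 25608·(-245634))/10091844 = -36919/13349; c = (3954·(-245634) − 25608·(-37518))/10091844 = -13857/13349.

m = -2.77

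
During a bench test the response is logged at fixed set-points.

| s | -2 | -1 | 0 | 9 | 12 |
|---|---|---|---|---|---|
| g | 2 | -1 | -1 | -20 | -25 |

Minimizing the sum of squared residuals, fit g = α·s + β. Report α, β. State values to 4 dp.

Sums needed: Σs·s = 230, Σs = 18, Σ1 = 5.
For Mᵀg: Σs·g = -483, Σg = -45.
Eliminating β: 5·(row 1) − 18·(row 2) gives 826·α = 5·(-483) − 18·(-45) = -1605, so α = -1605/826.
Then β = ((-45) − 18·(-1605/826))/5 = -828/413.

α = -1.9431, β = -2.0048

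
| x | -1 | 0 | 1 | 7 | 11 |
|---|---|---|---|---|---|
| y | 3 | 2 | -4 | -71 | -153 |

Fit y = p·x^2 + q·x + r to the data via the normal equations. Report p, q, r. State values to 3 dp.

p = -0.938, q = -3.685, r = 0.926

Sums needed: Σx^2·x^2 = 17044, Σx^2·x = 1674, Σx^2 = 172, Σx·x = 172, Σx = 18, Σ1 = 5.
Right-hand side: Σx^2·y = -21993, Σx·y = -2187, Σy = -223.
AᵀA·[p, q, r]ᵀ = Aᵀy becomes [[17044, 1674, 172]; [1674, 172, 18]; [172, 18, 5]]·[p, q, r]ᵀ = [-21993, -2187, -223]ᵀ.
Solving the 3×3 system (Gaussian elimination) gives p = -188107/200582, q = -739089/200582, r = 92822/100291.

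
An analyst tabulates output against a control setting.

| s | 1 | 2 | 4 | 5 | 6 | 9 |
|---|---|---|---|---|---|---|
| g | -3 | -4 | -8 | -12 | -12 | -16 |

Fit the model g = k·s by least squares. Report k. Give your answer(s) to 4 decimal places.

k = -1.9571

Normal-equation sums: Σs·s = 163.
Moment sums: Σs·g = -319.
So XᵀX·[k]ᵀ = Xᵀg: [[163]]·[k]ᵀ = [-319]ᵀ.
k = (-319)/163 = -1.95706.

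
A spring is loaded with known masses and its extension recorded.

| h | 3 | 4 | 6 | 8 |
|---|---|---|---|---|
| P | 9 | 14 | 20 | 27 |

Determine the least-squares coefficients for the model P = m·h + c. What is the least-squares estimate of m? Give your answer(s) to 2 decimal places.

m = 3.49

The normal system AᵀA·[m, c]ᵀ = AᵀP is [[125, 21]; [21, 4]]·[m, c]ᵀ = [419, 70]ᵀ.
Determinant 125·4 − 21² = 59.
m = (419·4 − 21·70)/59 = 206/59; c = (125·70 − 21·419)/59 = -49/59.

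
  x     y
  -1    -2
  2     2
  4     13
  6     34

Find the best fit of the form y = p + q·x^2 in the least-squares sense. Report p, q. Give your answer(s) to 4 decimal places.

Forming MᵀM = [[4, 57]; [57, 1569]] and Mᵀy = [47, 1438]ᵀ gives MᵀM·[p, q]ᵀ = Mᵀy.
det = 4·1569 − 57² = 3027.
p = (47·1569 − 57·1438)/3027 = -2741/1009; q = (4·1438 − 57·47)/3027 = 3073/3027.

p = -2.7166, q = 1.0152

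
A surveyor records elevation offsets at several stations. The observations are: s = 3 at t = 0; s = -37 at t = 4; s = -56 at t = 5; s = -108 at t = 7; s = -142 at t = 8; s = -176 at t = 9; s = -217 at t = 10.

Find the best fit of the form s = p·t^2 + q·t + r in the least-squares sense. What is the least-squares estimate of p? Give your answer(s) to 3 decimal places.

Normal-equation sums: Σt^2·t^2 = 23939, Σt^2·t = 2773, Σt^2 = 335, Σt·t = 335, Σt = 43, Σ1 = 7.
Right-hand side: Σt^2·s = -52328, Σt·s = -6074, Σs = -733.
So AᵀA·[p, q, r]ᵀ = Aᵀs: [[23939, 2773, 335]; [2773, 335, 43]; [335, 43, 7]]·[p, q, r]ᵀ = [-52328, -6074, -733]ᵀ.
Inverting the 3×3 Gram matrix, [p, q, r]ᵀ = [-344753/170898, -310229/170898, 12122/4069]ᵀ.

p = -2.017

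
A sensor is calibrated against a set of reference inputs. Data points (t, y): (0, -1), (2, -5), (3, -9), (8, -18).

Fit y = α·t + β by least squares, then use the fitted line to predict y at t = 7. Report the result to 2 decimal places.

ŷ = -16.21

Setting ∂/∂α … = 0 gives: 77·α + 13·β = -181;  13·α + 4·β = -33.
(Σt·t = 77, Σt = 13, Σ1 = 4, Σt·y = -181, Σy = -33.)
Δ = 77·4 − 13² = 139.
α = ((-181)·4 − 13·(-33))/139 = -295/139; β = (77·(-33) − 13·(-181))/139 = -188/139.
At t = 7: ŷ = (-295/139)·(7) + (-188/139)·(1) = -2253/139.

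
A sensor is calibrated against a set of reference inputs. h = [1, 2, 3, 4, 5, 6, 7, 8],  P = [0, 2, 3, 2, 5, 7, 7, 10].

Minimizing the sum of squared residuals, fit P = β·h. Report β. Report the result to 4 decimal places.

β = 1.0637

With design matrix M, MᵀM = [[204]] and MᵀP = [217]ᵀ.
Hence β = 217 / 204 ≈ 1.06373.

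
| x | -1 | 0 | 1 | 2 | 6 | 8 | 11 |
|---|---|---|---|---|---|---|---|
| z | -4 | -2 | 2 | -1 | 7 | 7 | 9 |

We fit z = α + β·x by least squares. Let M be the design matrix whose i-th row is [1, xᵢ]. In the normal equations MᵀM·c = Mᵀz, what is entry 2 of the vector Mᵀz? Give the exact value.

Entry 2 ↔ basis x, so (Mᵀz)_{2} = Σᵢ (x)·zᵢ = (-1)·(-4) + (0)·(-2) + (1)·(2) + (2)·(-1) + (6)·(7) + (8)·(7) + (11)·(9) = 201.

201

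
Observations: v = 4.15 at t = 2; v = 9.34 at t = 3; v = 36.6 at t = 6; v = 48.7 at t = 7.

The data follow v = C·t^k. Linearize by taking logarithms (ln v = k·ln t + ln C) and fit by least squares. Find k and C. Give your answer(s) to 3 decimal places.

k = 1.969, C = 1.066

With ln vᵢ as the transformed response and ln tᵢ as the regressor:
Sums: Σln t = 5.5294, Σ(ln t)² = 8.6844, Σln v = 11.1431, Σln t·ln v = 17.4527.
Normal system: [[8.6844, 5.5294]; [5.5294, 4]]·[k, ln C]ᵀ = [17.4527, 11.1431]ᵀ.
Slope k = (n·Σln t·ln v − Σln t·Σln v)/(n·Σ(ln t)² − (Σln t)²) = (4·17.4527 − 5.5294·11.1431)/4.1629 = 1.96869; ln C = (Σln v − k·Σln t)/n = 0.06436, so C = exp(0.06436) = 1.06647.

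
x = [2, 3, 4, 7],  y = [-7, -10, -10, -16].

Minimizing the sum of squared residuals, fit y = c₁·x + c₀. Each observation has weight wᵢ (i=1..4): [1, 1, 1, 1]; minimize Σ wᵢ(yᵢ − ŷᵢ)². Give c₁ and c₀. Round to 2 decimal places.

With design matrix M, MᵀWM = [[78, 16]; [16, 4]] and MᵀWy = [-196, -43]ᵀ.
Δ = 78·4 − 16² = 56.
c₁ = ((-196)·4 − 16·(-43))/56 = -12/7; c₀ = (78·(-43) − 16·(-196))/56 = -109/28.

c₁ = -1.71, c₀ = -3.89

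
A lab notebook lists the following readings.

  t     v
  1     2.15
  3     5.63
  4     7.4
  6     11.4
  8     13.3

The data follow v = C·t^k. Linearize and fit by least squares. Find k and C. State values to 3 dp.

k = 0.897, C = 2.145

With ln vᵢ as the transformed response and ln tᵢ as the regressor:
Σln t = 6.3561, Σ(ln t)² = 10.6632, Σln v = 9.5164, Σln t·ln v = 14.4147.
Equations: 10.6632·k + 6.3561·ln C = 14.4147;  6.3561·k + 5·ln C = 9.5164.
Slope k = (n·Σln t·ln v − Σln t·Σln v)/(n·Σ(ln t)² − (Σln t)²) = (5·14.4147 − 6.3561·9.5164)/12.9161 = 0.89703; ln C = (Σln v − k·Σln t)/n = 0.76297, so C = exp(0.76297) = 2.14463.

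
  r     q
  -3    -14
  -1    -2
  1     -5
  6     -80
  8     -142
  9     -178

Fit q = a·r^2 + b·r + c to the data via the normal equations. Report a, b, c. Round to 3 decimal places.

From the data, Σr^2·r^2 = 12036, Σr^2·r = 1430, Σr^2 = 192, Σr·r = 192, Σr = 20, Σ1 = 6.
Moment sums: Σr^2·q = -26519, Σr·q = -3179, Σq = -421.
Row-reducing yields a = -348671/171546, b = -77549/57182, c = -103849/171546.

a = -2.033, b = -1.356, c = -0.605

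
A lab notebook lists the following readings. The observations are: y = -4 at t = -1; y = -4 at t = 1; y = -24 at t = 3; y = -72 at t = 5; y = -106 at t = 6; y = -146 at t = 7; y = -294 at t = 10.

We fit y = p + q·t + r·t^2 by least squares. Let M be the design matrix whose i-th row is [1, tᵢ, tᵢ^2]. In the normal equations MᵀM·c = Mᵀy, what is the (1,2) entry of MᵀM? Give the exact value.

31

Row 1 ↔ basis 1, column 2 ↔ basis t, so (MᵀM)_{1,2} = Σᵢ t = (1)·(-1) + (1)·(1) + (1)·(3) + (1)·(5) + (1)·(6) + (1)·(7) + (1)·(10) = 31.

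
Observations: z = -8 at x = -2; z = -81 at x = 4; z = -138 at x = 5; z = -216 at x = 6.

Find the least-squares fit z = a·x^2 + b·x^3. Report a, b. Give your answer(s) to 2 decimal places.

a = -3.09, b = -0.49

From the data, Σx^2·x^2 = 2193, Σx^2·x^3 = 11893, Σx^3·x^3 = 66441.
For Aᵀz: Σx^2·z = -12554, Σx^3·z = -69026.
Normal equations: [[2193, 11893]; [11893, 66441]]·[a, b]ᵀ = [-12554, -69026]ᵀ.
Determinant 2193·66441 − 11893² = 4261664.
a = ((-12554)·66441 − 11893·(-69026))/4261664 = -823381/266354; b = (2193·(-69026) − 11893·(-12554))/4261664 = -129331/266354.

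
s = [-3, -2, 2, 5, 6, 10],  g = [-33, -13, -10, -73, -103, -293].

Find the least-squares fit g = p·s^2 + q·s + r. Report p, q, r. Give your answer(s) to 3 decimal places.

Normal-equation sums: Σs^2·s^2 = 12034, Σs^2·s = 1314, Σs^2 = 178, Σs·s = 178, Σs = 18, Σ1 = 6.
And Σs^2·g = -35222, Σs·g = -3808, Σg = -525.
So XᵀX·[p, q, r]ᵀ = Xᵀg: [[12034, 1314, 178]; [1314, 178, 18]; [178, 18, 6]]·[p, q, r]ᵀ = [-35222, -3808, -525]ᵀ.
Row-reducing yields p = -13707/4520, q = 965/904, r = -1667/2260.

p = -3.033, q = 1.067, r = -0.738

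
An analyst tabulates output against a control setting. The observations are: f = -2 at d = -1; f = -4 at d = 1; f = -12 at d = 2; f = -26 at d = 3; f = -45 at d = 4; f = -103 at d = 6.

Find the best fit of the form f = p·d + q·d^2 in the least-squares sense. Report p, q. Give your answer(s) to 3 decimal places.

p = -0.321, q = -2.795

Setting ∂/∂p … = 0 gives: 67·p + 315·q = -902;  315·p + 1651·q = -4716.
Determinant 67·1651 − 315² = 11392.
p = ((-902)·1651 − 315·(-4716))/11392 = -1831/5696; q = (67·(-4716) − 315·(-902))/11392 = -15921/5696.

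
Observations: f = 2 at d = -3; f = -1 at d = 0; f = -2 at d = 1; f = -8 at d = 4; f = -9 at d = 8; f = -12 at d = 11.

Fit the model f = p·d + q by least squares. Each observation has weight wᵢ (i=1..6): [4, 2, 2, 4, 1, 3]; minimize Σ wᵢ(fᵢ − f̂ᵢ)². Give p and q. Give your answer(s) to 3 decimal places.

p = -1.033, q = -1.654

Normal-equation sums: Σwᵢ·d·d = 529, Σwᵢ·d = 47, Σwᵢ·1 = 16.
Moment sums: Σwᵢ·d·f = -624, Σwᵢ·f = -75.
Normal equations: [[529, 47]; [47, 16]]·[p, q]ᵀ = [-624, -75]ᵀ.
Eliminating q: 16·(row 1) − 47·(row 2) gives 6255·p = 16·(-624) − 47·(-75) = -6459, so p = -2153/2085.
Then q = ((-75) − 47·(-2153/2085))/16 = -3449/2085.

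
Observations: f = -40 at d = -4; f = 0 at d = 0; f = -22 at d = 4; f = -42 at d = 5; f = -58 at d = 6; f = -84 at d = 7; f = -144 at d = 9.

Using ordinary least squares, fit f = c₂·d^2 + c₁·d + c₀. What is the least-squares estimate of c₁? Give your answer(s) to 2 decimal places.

Normal-equation sums: Σd^2·d^2 = 11395, Σd^2·d = 1413, Σd^2 = 223, Σd·d = 223, Σd = 27, Σ1 = 7.
For Mᵀf: Σd^2·f = -19910, Σd·f = -2370, Σf = -390.
MᵀM·[c₂, c₁, c₀]ᵀ = Mᵀf becomes [[11395, 1413, 223]; [1413, 223, 27]; [223, 27, 7]]·[c₂, c₁, c₀]ᵀ = [-19910, -2370, -390]ᵀ.
Inverting the 3×3 Gram matrix, [c₂, c₁, c₀]ᵀ = [-719450/357609, 247260/119203, 19220/51087]ᵀ.

c₁ = 2.07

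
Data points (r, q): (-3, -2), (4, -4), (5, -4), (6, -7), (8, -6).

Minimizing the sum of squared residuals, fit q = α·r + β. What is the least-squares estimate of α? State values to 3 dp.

α = -0.400

From the data, Σr·r = 150, Σr = 20, Σ1 = 5.
Right-hand side: Σr·q = -120, Σq = -23.
Eliminating β: 5·(row 1) − 20·(row 2) gives 350·α = 5·(-120) − 20·(-23) = -140, so α = -2/5.
Then β = ((-23) − 20·(-2/5))/5 = -3.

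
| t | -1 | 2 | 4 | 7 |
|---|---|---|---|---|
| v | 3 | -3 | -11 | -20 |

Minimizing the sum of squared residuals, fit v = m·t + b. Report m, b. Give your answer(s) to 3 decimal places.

Compute the Gram sums: Σt·t = 70, Σt = 12, Σ1 = 4.
Right-hand side: Σt·v = -193, Σv = -31.
Eliminating b: 4·(row 1) − 12·(row 2) gives 136·m = 4·(-193) − 12·(-31) = -400, so m = -50/17.
Then b = ((-31) − 12·(-50/17))/4 = 73/68.

m = -2.941, b = 1.074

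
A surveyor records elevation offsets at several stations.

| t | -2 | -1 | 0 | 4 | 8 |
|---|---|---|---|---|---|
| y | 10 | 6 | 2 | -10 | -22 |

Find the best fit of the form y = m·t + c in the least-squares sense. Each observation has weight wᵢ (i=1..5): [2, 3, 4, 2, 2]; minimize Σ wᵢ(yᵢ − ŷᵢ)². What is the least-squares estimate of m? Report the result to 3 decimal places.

m = -3.135

With design matrix X, XᵀWX = [[171, 17]; [17, 13]] and XᵀWy = [-490, -18]ᵀ.
Δ = 171·13 − 17² = 1934.
m = ((-490)·13 − 17·(-18))/1934 = -3032/967; c = (171·(-18) − 17·(-490))/1934 = 2626/967.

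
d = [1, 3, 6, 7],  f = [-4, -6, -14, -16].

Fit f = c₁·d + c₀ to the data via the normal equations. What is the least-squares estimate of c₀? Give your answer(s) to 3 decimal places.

Entries of AᵀA: Σd·d = 95, Σd = 17, Σ1 = 4.
For Aᵀf: Σd·f = -218, Σf = -40.
Normal equations: [[95, 17]; [17, 4]]·[c₁, c₀]ᵀ = [-218, -40]ᵀ.
Determinant 95·4 − 17² = 91.
c₁ = ((-218)·4 − 17·(-40))/91 = -192/91; c₀ = (95·(-40) − 17·(-218))/91 = -94/91.

c₀ = -1.033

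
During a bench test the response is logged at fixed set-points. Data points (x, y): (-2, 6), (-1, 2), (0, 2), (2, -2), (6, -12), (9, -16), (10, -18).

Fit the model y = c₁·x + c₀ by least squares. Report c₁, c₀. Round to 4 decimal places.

c₁ = -1.9742, c₀ = 1.3400

Setting ∂/∂c₁ … = 0 gives: 226·c₁ + 24·c₀ = -414;  24·c₁ + 7·c₀ = -38.
Δ = 226·7 − 24² = 1006.
c₁ = ((-414)·7 − 24·(-38))/1006 = -993/503; c₀ = (226·(-38) − 24·(-414))/1006 = 674/503.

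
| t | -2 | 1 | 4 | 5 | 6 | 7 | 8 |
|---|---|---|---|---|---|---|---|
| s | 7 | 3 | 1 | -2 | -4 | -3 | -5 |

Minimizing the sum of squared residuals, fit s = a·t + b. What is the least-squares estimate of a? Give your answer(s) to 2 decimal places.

XᵀX·[a, b]ᵀ = Xᵀs reads: 195·a + 29·b = -102;  29·a + 7·b = -3.
(Σt·t = 195, Σt = 29, Σ1 = 7, Σt·s = -102, Σs = -3.)
Δ = 195·7 − 29² = 524.
a = ((-102)·7 − 29·(-3))/524 = -627/524; b = (195·(-3) − 29·(-102))/524 = 2373/524.

a = -1.20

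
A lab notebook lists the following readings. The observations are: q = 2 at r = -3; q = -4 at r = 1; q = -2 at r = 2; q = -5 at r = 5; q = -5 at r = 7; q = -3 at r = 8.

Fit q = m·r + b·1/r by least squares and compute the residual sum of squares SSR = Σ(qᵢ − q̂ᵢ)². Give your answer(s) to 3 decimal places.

SSR = 7.225

With design matrix X, XᵀX = [[152, 6]; [6, 1014049/705600]] and Xᵀq = [-98, -1303/168]ᵀ.
det = 152·(1014049/705600) − 6² = 16091731/88200.
m = ((-98)·(1014049/705600) − 6·(-1303/168))/(16091731/88200) = -33270601/64366924; b = (152·(-1303/168) − 6·(-98))/(16091731/88200) = -52117800/16091731.
Residuals: -40568355/64366924, -15725895/64366924, 21021477/32183462, -113787375/64366924, -59158813/64366924, 24780734/16091731; SSR = 232521547/32183462.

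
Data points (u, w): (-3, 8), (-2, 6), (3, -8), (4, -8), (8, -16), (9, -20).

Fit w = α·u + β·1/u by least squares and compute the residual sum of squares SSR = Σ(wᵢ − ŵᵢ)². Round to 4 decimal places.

Entries of AᵀA: Σu·u = 183, Σu·1/u = 6, Σ1/u·1/u = 2917/5184.
Moment sums: Σu·w = -400, Σ1/u·w = -131/9.
Normal equations: [[183, 6]; [6, 2917/5184]]·[α, β]ᵀ = [-400, -131/9]ᵀ.
det = 183·(2917/5184) − 6² = 115729/1728.
α = ((-400)·(2917/5184) − 6·(-131/9))/(115729/1728) = -714064/347187; β = (183·(-131/9) − 6·(-400))/(115729/1728) = -455616/115729.
Residuals: 59896/115729, -28430/347187, -59896/115729, 420472/347187, 328376/347187, -121764/115729; SSR = 1392476/347187.

SSR = 4.0107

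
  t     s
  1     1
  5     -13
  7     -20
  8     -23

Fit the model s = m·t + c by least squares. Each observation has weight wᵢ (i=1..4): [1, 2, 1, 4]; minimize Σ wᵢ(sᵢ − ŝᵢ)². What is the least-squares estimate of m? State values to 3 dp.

m = -3.420

Compute the Gram sums: Σwᵢ·t·t = 356, Σwᵢ·t = 50, Σwᵢ·1 = 8.
For XᵀWs: Σwᵢ·t·s = -1005, Σwᵢ·s = -137.
So XᵀWX·[m, c]ᵀ = XᵀWs: [[356, 50]; [50, 8]]·[m, c]ᵀ = [-1005, -137]ᵀ.
Eliminating c: 8·(row 1) − 50·(row 2) gives 348·m = 8·(-1005) − 50·(-137) = -1190, so m = -595/174.
Then c = ((-137) − 50·(-595/174))/8 = 739/174.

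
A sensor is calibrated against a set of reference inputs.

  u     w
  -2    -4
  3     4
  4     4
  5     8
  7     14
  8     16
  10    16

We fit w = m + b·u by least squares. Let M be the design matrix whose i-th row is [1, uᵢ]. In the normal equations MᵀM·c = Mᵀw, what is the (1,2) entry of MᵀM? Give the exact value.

Row 1 ↔ basis 1, column 2 ↔ basis u, so (MᵀM)_{1,2} = Σᵢ u = (1)·(-2) + (1)·(3) + (1)·(4) + (1)·(5) + (1)·(7) + (1)·(8) + (1)·(10) = 35.

35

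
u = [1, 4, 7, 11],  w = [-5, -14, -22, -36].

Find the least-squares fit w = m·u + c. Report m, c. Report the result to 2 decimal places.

m = -3.07, c = -1.58

Compute the Gram sums: Σu·u = 187, Σu = 23, Σ1 = 4.
And Σu·w = -611, Σw = -77.
Eliminating c: 4·(row 1) − 23·(row 2) gives 219·m = 4·(-611) − 23·(-77) = -673, so m = -673/219.
Then c = ((-77) − 23·(-673/219))/4 = -346/219.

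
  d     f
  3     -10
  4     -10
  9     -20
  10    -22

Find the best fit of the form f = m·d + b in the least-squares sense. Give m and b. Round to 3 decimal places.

m = -1.811, b = -3.730

Entries of AᵀA: Σd·d = 206, Σd = 26, Σ1 = 4.
Right-hand side: Σd·f = -470, Σf = -62.
Eliminating b: 4·(row 1) − 26·(row 2) gives 148·m = 4·(-470) − 26·(-62) = -268, so m = -67/37.
Then b = ((-62) − 26·(-67/37))/4 = -138/37.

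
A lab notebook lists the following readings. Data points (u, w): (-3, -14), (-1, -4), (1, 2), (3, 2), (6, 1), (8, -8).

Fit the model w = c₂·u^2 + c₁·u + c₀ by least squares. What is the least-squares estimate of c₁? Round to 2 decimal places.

Entries of MᵀM: Σu^2·u^2 = 5556, Σu^2·u = 728, Σu^2 = 120, Σu·u = 120, Σu = 14, Σ1 = 6.
Right-hand side: Σu^2·w = -586, Σu·w = -4, Σw = -21.
So MᵀM·[c₂, c₁, c₀]ᵀ = Mᵀw: [[5556, 728, 120]; [728, 120, 14]; [120, 14, 6]]·[c₂, c₁, c₀]ᵀ = [-586, -4, -21]ᵀ.
Row-reducing yields c₂ = -25993/56190, c₁ = 54097/18730, c₀ = -27742/28095.

c₁ = 2.89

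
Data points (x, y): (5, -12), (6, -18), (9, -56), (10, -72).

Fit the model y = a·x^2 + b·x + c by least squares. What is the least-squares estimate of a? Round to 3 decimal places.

a = -1.250

The normal equations are: 18482·a + 2070·b + 242·c = -12684;  2070·a + 242·b + 30·c = -1392;  242·a + 30·b + 4·c = -158.
(Σx^2·x^2 = 18482, Σx^2·x = 2070, Σx^2 = 242, Σx·x = 242, Σx = 30, Σ1 = 4, Σx^2·y = -12684, Σx·y = -1392, Σy = -158.)
Inverting the 3×3 Gram matrix, [a, b, c]ᵀ = [-5/4, 447/68, -224/17]ᵀ.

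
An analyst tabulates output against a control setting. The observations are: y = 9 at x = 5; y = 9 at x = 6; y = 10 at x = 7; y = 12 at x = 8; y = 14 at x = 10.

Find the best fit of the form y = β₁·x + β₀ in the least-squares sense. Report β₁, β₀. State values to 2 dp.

β₁ = 1.09, β₀ = 2.92

Setting ∂/∂β₁ … = 0 gives: 274·β₁ + 36·β₀ = 405;  36·β₁ + 5·β₀ = 54.
(Σx·x = 274, Σx = 36, Σ1 = 5, Σx·y = 405, Σy = 54.)
Eliminating β₀: 5·(row 1) − 36·(row 2) gives 74·β₁ = 5·405 − 36·54 = 81, so β₁ = 81/74.
Then β₀ = (54 − 36·(81/74))/5 = 108/37.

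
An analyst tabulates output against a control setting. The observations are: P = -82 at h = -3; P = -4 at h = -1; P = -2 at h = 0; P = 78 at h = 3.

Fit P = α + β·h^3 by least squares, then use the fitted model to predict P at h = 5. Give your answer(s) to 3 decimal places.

P̂ = 368.549

XᵀX·[α, β]ᵀ = XᵀP reads: 4·α + (-1)·β = -10;  (-1)·α + 1459·β = 4324.
Determinant 4·1459 − (-1)² = 5835.
α = ((-10)·1459 − (-1)·4324)/5835 = -3422/1945; β = (4·4324 − (-1)·(-10))/5835 = 5762/1945.
At h = 5: P̂ = (-3422/1945)·(1) + (5762/1945)·(125) = 716828/1945.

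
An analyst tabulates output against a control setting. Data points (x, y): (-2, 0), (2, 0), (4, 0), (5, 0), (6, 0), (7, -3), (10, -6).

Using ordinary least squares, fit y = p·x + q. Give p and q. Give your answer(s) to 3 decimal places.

p = -0.454, q = 0.792

From the data, Σx·x = 234, Σx = 32, Σ1 = 7.
Right-hand side: Σx·y = -81, Σy = -9.
So MᵀM·[p, q]ᵀ = Mᵀy: [[234, 32]; [32, 7]]·[p, q]ᵀ = [-81, -9]ᵀ.
Determinant 234·7 − 32² = 614.
p = ((-81)·7 − 32·(-9))/614 = -279/614; q = (234·(-9) − 32·(-81))/614 = 243/307.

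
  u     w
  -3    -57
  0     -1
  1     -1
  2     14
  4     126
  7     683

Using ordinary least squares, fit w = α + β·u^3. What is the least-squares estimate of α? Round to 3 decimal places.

α = -2.209

Entries of MᵀM: Σ1 = 6, Σu^3 = 389, Σu^3·u^3 = 122539.
Right-hand side: Σw = 764, Σu^3·w = 243983.
Normal equations: [[6, 389]; [389, 122539]]·[α, β]ᵀ = [764, 243983]ᵀ.
Determinant 6·122539 − 389² = 583913.
α = (764·122539 − 389·243983)/583913 = -1289591/583913; β = (6·243983 − 389·764)/583913 = 1166702/583913.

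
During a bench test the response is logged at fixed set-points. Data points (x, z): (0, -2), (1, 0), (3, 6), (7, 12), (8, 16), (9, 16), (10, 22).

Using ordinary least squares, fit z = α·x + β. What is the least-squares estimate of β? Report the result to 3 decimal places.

β = -1.889

The normal equations are: 304·α + 38·β = 594;  38·α + 7·β = 70.
Eliminating β: 7·(row 1) − 38·(row 2) gives 684·α = 7·594 − 38·70 = 1498, so α = 749/342.
Then β = (70 − 38·(749/342))/7 = -17/9.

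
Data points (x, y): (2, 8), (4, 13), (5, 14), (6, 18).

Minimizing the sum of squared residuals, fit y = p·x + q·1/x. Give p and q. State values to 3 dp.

With design matrix A, AᵀA = [[81, 4]; [4, 1369/3600]] and Aᵀy = [246, 261/20]ᵀ.
Eliminating q: (1369/3600)·(row 1) − 4·(row 2) gives (5921/400)·p = (1369/3600)·246 − 4·(261/20) = 24809/600, so p = 49618/17763.
Then q = ((261/20) − 4·(49618/17763))/(1369/3600) = 29220/5921.

p = 2.793, q = 4.935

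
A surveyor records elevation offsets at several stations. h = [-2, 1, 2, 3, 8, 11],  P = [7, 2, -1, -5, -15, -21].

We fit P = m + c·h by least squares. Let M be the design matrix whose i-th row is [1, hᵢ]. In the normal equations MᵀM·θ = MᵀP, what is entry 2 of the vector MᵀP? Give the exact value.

Entry 2 ↔ basis h, so (MᵀP)_{2} = Σᵢ (h)·Pᵢ = (-2)·(7) + (1)·(2) + (2)·(-1) + (3)·(-5) + (8)·(-15) + (11)·(-21) = -380.

-380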